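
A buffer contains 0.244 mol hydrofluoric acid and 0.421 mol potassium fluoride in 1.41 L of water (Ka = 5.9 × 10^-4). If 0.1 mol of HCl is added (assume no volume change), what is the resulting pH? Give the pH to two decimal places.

pH = 3.20

Added H+ converts F- to HF: HF → 0.344 mol, F- → 0.321 mol.
pKa = −log(5.9 × 10^-4) = 3.229
pH = pKa + log([A⁻]/[HA]) = 3.229 + log(0.321/0.344) = 3.229 -0.030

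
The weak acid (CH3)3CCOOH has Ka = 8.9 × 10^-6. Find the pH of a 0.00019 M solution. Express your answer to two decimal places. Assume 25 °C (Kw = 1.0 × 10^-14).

pH = 4.43

(CH3)3CCOOH ⇌ (CH3)3CCOO- + H+
From the ICE table, Ka = [H+]²/(0.00019 − [H+]) = 8.9 × 10^-6.
[H+] is not negligible relative to C₀; solve [H+]² + 8.9e-06·[H+] − 1.69e-09 = 0.
[H+] = (−Ka + √(Ka² + 4·Ka·C₀))/2 = 3.69 × 10^-5 M
pH = −log(3.69 × 10^-5) = 4.43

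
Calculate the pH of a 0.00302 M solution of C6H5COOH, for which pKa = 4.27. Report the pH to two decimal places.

pH = 3.42

C6H5COOH ⇌ C6H5COO- + H+
Ka = 10^(−4.27) = 5.37 × 10^-5
From the ICE table, Ka = x²/(0.00302 − x) = 5.37 × 10^-5.
Here C₀/Ka ≈ 56.2, so the small-x approximation fails. Use the quadratic:
x = [−5.37e-05 + √(5.37e-05² + 6.49e-07)]/2 = 3.77 × 10^-4 M
pH = −log[H+] = −log(3.77 × 10^-4) = 3.42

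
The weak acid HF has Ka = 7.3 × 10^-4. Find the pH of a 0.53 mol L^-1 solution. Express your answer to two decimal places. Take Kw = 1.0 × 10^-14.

HF ⇌ F- + H+
Ka = [H+]²/(0.53 − [H+]) = 7.3 × 10^-4
Neglecting [H+] in the denominator: [H+] = √(7.3 × 10^-4 × 0.53) = 1.97 × 10^-2 M
Check: 3.7% ionized — well under 5%, approximation valid.
pH = −log(1.97 × 10^-2) = 1.71

pH = 1.71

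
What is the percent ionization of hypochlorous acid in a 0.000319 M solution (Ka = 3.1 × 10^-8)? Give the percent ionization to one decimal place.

HOCl ⇌ OCl- + H+; let x = [H+] at equilibrium.
x ≈ √(Ka·C₀) = √(3.1 × 10^-8 × 0.000319) = 3.14 × 10^-6 M
% ionization = x/C₀ × 100% = 3.14 × 10^-6/0.000319 × 100% = 1.0%

1.0%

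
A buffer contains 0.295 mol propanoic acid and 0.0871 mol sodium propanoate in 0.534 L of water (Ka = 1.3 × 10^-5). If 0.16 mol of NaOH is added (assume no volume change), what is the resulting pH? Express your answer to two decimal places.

pH = 5.15

OH- converts CH3CH2COOH to CH3CH2COO-: CH3CH2COOH → 0.135 mol, CH3CH2COO- → 0.247 mol.
pKa = −log(1.3 × 10^-5) = 4.886
pH = pKa + log([A⁻]/[HA]) = 4.886 + log(0.247/0.135) = 4.886 +0.262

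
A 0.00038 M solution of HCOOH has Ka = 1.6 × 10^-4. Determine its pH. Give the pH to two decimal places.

pH = 3.75

HCOOH ⇌ HCOO- + H+
Let x = [H+] at equilibrium. Ka = x²/(0.00038 − x).
x is not negligible relative to C₀; solve x² + 0.00016·x − 6.08e-08 = 0.
x = (−Ka + √(Ka² + 4·Ka·C₀))/2 = 1.79 × 10^-4 M
pH = −log(1.79 × 10^-4) = 3.75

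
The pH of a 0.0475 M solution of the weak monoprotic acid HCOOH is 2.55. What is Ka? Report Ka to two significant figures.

Ka = 1.8 × 10^-4

[H+] = 10^(-2.55) = 2.82 × 10^-3 M
At equilibrium [HA] = 0.0475 − 2.82 × 10^-3 = 4.47 × 10^-2 M
Ka = [H+][A-]/[HA] = (2.82 × 10^-3)² / 4.47 × 10^-2 = 1.8 × 10^-4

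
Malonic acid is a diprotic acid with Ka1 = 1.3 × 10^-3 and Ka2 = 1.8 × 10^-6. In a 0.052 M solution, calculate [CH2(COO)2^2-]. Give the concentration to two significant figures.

First ionization gives [H+] ≈ [CH2(COOH)COO-] = 7.60 × 10^-3 M.
Second step: Ka2 = [H+][CH2(COO)2^2-]/[CH2(COOH)COO-] ≈ [CH2(COO)2^2-] (since [H+] ≈ [CH2(COOH)COO-]).
So [CH2(COO)2^2-] ≈ Ka2.

1.8 × 10^-6 M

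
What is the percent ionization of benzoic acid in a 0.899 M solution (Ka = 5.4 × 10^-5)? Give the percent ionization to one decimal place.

0.8%

C6H5COOH ⇌ C6H5COO- + H+; let x = [H+] at equilibrium.
x ≈ √(Ka·C₀) = √(5.4 × 10^-5 × 0.899) = 6.97 × 10^-3 M
Fraction ionized = 6.97 × 10^-3 / 0.899 = 0.0078 → 0.8%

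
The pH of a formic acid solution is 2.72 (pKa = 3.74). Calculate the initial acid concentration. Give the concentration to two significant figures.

[H+] = 10^(-2.72) = 1.91 × 10^-3 M = x
Ka = 10^(−3.74) = 1.82 × 10^-4
Ka = x²/(C₀ − x) ⇒ C₀ = x + x²/Ka
C₀ = 1.91 × 10^-3 + (1.91 × 10^-3)²/(1.82 × 10^-4) = 2.20 × 10^-2 M

C₀ = 2.2 × 10^-2 M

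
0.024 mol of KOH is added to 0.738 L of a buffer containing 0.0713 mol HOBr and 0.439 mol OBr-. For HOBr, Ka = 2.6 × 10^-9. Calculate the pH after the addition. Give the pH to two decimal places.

pH = 9.58

OH- converts HOBr to OBr-: HOBr → 0.0473 mol, OBr- → 0.463 mol.
pKa = −log(2.6 × 10^-9) = 8.585
Henderson–Hasselbalch with mole ratio 0.463/0.0473: pH = 8.585 + (+0.991)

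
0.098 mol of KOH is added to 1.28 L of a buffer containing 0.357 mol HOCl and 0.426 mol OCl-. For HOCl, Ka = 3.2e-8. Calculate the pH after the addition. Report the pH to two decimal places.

pH = 7.80

After neutralization: n(HOCl) = 0.259 mol, n(OCl-) = 0.524 mol.
pKa = −log(3.2 × 10^-8) = 7.495
pH = pKa + log([A⁻]/[HA]) = 7.495 + log(0.524/0.259) = 7.495 +0.306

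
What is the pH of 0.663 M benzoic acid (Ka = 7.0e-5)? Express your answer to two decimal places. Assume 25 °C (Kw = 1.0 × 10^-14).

C6H5COOH ⇌ C6H5COO- + H+
Let x = [H+] at equilibrium. Ka = x²/(0.663 − x).
Since Ka ≪ C₀, x ≈ √(Ka·C₀) = 6.81 × 10^-3 M.
pH = −log(6.81 × 10^-3) = 2.17

pH = 2.17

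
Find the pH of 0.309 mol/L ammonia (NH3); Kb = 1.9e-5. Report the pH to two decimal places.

pH = 11.38

NH3 + H2O ⇌ NH4+ + OH-
From the ICE table, Kb = [OH-]²/(0.309 − [OH-]) = 1.9 × 10^-5.
Assume [OH-] ≪ 0.309: [OH-] ≈ √(1.9 × 10^-5 × 0.309) = 2.42 × 10^-3 M
pOH = −log(2.42 × 10^-3) = 2.62; pH = 14.00 − 2.62 = 11.38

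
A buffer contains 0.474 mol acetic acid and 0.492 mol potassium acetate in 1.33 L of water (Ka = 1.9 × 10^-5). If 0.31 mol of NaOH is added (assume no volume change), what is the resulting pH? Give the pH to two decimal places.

After neutralization: n(CH3COOH) = 0.164 mol, n(CH3COO-) = 0.802 mol.
pKa = −log(1.9 × 10^-5) = 4.721
pH = pKa + log([A⁻]/[HA]) = 4.721 + log(0.802/0.164) = 4.721 +0.689

pH = 5.41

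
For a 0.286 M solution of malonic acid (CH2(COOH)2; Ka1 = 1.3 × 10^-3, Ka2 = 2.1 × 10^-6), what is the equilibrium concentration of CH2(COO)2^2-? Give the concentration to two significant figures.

2.1 × 10^-6 M

First ionization gives [H+] ≈ [CH2(COOH)COO-] = 1.86 × 10^-2 M.
Second step: Ka2 = [H+][CH2(COO)2^2-]/[CH2(COOH)COO-] ≈ [CH2(COO)2^2-] (since [H+] ≈ [CH2(COOH)COO-]).
So [CH2(COO)2^2-] ≈ Ka2.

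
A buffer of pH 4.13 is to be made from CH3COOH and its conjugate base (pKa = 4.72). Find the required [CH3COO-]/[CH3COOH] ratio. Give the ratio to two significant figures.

pH = pKa + log(r) ⇒ log(r) = 4.13 − 4.72 = -0.59
r = [CH3COO-]/[CH3COOH] = 10^(-0.59) = 0.257

ratio = 0.26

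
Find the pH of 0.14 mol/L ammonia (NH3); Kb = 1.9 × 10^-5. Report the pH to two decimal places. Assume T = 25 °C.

NH3 + H2O ⇌ NH4+ + OH-
Let x = [OH-] at equilibrium. Kb = x²/(0.14 − x).
Since Kb ≪ C₀, x ≈ √(Kb·C₀) = 1.63 × 10^-3 M.
pOH = 2.79, so pH = 14.00 − pOH = 11.21

pH = 11.21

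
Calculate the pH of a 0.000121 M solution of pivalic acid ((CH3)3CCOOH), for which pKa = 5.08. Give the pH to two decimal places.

(CH3)3CCOOH ⇌ (CH3)3CCOO- + H+
Ka = 10^(−5.08) = 8.32 × 10^-6
Ka = x²/(0.000121 − x) = 8.32 × 10^-6
The 5% rule fails; solving x² + Ka·x − Ka·C₀ = 0 exactly:
x = (−Ka + √(Ka² + 4·Ka·C₀))/2 = 2.78 × 10^-5 M
pH = −log[H+] = −log(2.78 × 10^-5) = 4.56

pH = 4.56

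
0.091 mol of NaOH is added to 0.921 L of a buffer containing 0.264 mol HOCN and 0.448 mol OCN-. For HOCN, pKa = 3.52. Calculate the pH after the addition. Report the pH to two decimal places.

After neutralization: n(HOCN) = 0.173 mol, n(OCN-) = 0.539 mol.
Henderson–Hasselbalch with mole ratio 0.539/0.173: pH = 3.52 + (+0.494)

pH = 4.01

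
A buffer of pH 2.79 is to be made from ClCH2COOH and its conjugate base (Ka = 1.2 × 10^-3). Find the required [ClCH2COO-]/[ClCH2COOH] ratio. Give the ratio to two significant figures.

ratio = 0.74

pKa = -log(1.2 × 10^-3) = 2.921
pH = pKa + log(r) ⇒ log(r) = 2.79 − 2.921 = -0.131
r = [ClCH2COO-]/[ClCH2COOH] = 10^(-0.131) = 0.74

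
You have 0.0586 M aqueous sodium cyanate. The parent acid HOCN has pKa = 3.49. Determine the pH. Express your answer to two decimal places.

pH = 8.13

OCN- is the conjugate base of the weak acid HOCN.
Ka = 10^(−3.49) = 3.24 × 10^-4
Kb = Kw/Ka = 1.0×10^-14 / 3.24 × 10^-4 = 3.09 × 10^-11
Let x = [OH-] at equilibrium. Kb = x²/(0.0586 − x).
Assume x ≪ 0.0586: x ≈ √(3.09 × 10^-11 × 0.0586) = 1.35 × 10^-6 M
(x/C₀ = 0.0023% < 5%, so the approximation holds.)
pOH = −log(1.35 × 10^-6) = 5.87; pH = 14.00 − 5.87 = 8.13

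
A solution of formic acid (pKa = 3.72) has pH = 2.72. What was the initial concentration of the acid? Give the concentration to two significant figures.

C₀ = 2.1 × 10^-2 M

[H+] = 10^(-2.72) = 1.91 × 10^-3 M = x
Ka = 10^(−3.72) = 1.91 × 10^-4
Ka = x²/(C₀ − x) ⇒ C₀ = x + x²/Ka
C₀ = 1.91 × 10^-3 + (1.91 × 10^-3)²/(1.91 × 10^-4) = 2.10 × 10^-2 M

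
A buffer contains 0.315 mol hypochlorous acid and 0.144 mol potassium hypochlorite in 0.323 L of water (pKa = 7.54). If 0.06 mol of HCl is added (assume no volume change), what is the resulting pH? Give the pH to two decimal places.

Added H+ converts OCl- to HOCl: HOCl → 0.375 mol, OCl- → 0.084 mol.
pH = pKa + log([A⁻]/[HA]) = 7.54 + log(0.084/0.375) = 7.54 -0.650

pH = 6.89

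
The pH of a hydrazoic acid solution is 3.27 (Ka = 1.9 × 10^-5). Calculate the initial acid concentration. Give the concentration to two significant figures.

C₀ = 1.6 × 10^-2 M

[H+] = 10^(-3.27) = 5.37 × 10^-4 M = x
Ka = x²/(C₀ − x) ⇒ C₀ = x + x²/Ka
C₀ = 5.37 × 10^-4 + (5.37 × 10^-4)²/(1.9 × 10^-5) = 1.57 × 10^-2 M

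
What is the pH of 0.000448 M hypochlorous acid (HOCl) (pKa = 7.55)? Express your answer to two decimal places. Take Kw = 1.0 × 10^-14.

pH = 5.45

HOCl ⇌ OCl- + H+
Ka = 10^(−7.55) = 2.82 × 10^-8
From the ICE table, Ka = x²/(0.000448 − x) = 2.82 × 10^-8.
Neglecting x in the denominator: x = √(2.82 × 10^-8 × 0.000448) = 3.55 × 10^-6 M
(x/C₀ = 0.79% < 5%, so the approximation holds.)
pH = −log(3.55 × 10^-6) = 5.45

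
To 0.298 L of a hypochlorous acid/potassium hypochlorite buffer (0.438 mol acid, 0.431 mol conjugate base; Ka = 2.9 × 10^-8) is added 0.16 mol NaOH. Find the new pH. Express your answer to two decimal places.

After neutralization: n(HOCl) = 0.278 mol, n(OCl-) = 0.591 mol.
pKa = −log(2.9 × 10^-8) = 7.538
pH = pKa + log(n_OCl-/n_HOCl) = 7.538 + log(0.591/0.278) = 7.538 + (+0.328)

pH = 7.87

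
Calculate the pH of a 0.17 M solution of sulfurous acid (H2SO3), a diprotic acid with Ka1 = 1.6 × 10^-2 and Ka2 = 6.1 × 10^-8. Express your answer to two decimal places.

pH = 1.35

Ka1 ≫ Ka2, so treat the first dissociation as the only significant source of H+.
Ka1 = x²/(0.17 − x) = 1.6 × 10^-2
Solving the quadratic: x = (−Ka1 + √(Ka1² + 4·Ka1·C₀))/2 = 4.48 × 10^-2 M
pH = −log(4.48 × 10^-2) = 1.35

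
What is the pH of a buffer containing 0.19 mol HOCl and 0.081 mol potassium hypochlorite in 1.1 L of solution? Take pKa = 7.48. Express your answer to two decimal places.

pH = 7.11

Henderson–Hasselbalch: pH = pKa + log([OCl-]/[HOCl]) = 7.48 + log(0.081/0.19)
pH = 7.48 + (-0.370) = 7.11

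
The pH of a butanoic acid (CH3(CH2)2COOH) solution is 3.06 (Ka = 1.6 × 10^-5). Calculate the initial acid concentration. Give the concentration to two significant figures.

[H+] = 10^(-3.06) = 8.71 × 10^-4 M = x
Ka = x²/(C₀ − x) ⇒ C₀ = x + x²/Ka
C₀ = 8.71 × 10^-4 + (8.71 × 10^-4)²/(1.6 × 10^-5) = 4.83 × 10^-2 M

C₀ = 4.8 × 10^-2 M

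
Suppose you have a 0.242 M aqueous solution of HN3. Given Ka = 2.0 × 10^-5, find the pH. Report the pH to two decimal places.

HN3 ⇌ N3- + H+
Ka = [H+]²/(0.242 − [H+]) = 2.0 × 10^-5
Assume [H+] ≪ 0.242: [H+] ≈ √(2.0 × 10^-5 × 0.242) = 2.20 × 10^-3 M
([H+]/C₀ = 0.91% < 5%, so the approximation holds.)
pH = −log(2.20 × 10^-3) = 2.66

pH = 2.66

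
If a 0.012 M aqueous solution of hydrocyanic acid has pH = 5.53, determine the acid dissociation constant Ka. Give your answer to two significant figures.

[H+] = 10^(-5.53) = 2.95 × 10^-6 M
At equilibrium [HA] = 0.012 − 2.95 × 10^-6 = 1.20 × 10^-2 M
Ka = [H+][A-]/[HA] = (2.95 × 10^-6)² / 1.20 × 10^-2 = 7.3 × 10^-10

Ka = 7.3 × 10^-10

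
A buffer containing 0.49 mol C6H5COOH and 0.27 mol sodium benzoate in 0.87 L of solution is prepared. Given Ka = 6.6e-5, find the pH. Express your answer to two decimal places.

pH = 3.92

pKa = −log(6.6 × 10^-5) = 4.180
pH = pKa + log([A⁻]/[HA]) = 4.180 + log(0.27/0.49)
pH = 4.180 + (-0.259) = 3.92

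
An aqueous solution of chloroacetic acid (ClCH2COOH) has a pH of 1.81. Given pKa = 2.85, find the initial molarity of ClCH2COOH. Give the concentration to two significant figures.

C₀ = 1.9 × 10^-1 M

[H+] = 10^(-1.81) = 1.55 × 10^-2 M = x
Ka = 10^(−2.85) = 1.41 × 10^-3
Ka = x²/(C₀ − x) ⇒ C₀ = x + x²/Ka
C₀ = 1.55 × 10^-2 + (1.55 × 10^-2)²/(1.41 × 10^-3) = 1.86 × 10^-1 M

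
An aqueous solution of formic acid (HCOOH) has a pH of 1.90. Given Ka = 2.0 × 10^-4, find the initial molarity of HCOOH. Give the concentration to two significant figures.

C₀ = 8.1 × 10^-1 M

[H+] = 10^(-1.90) = 1.26 × 10^-2 M = x
Ka = x²/(C₀ − x) ⇒ C₀ = x + x²/Ka
C₀ = 1.26 × 10^-2 + (1.26 × 10^-2)²/(2.0 × 10^-4) = 8.06 × 10^-1 M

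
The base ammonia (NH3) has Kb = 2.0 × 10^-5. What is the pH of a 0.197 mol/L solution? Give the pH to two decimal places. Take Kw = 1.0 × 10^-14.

pH = 11.30

NH3 + H2O ⇌ NH4+ + OH-
From the ICE table, Kb = [OH-]²/(0.197 − [OH-]) = 2.0 × 10^-5.
Since Kb ≪ C₀, [OH-] ≈ √(Kb·C₀) = 1.98 × 10^-3 M.
pOH = 2.70, so pH = 14.00 − pOH = 11.30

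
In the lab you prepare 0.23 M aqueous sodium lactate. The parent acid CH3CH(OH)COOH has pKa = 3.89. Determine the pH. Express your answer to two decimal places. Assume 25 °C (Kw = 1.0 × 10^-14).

pH = 8.63

CH3CH(OH)COO- is the conjugate base of the weak acid CH3CH(OH)COOH.
Ka = 10^(−3.89) = 1.29 × 10^-4
Kb = Kw/Ka = 1.0×10^-14 / 1.29 × 10^-4 = 7.75 × 10^-11
From the ICE table, Kb = [OH-]²/(0.23 − [OH-]) = 7.75 × 10^-11.
Assume [OH-] ≪ 0.23: [OH-] ≈ √(7.75 × 10^-11 × 0.23) = 4.22 × 10^-6 M
Check: 0.0018% ionized — well under 5%, approximation valid.
pOH = −log(4.22 × 10^-6) = 5.37; pH = 14.00 − 5.37 = 8.63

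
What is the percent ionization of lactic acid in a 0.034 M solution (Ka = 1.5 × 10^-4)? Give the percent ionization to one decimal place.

6.4%

CH3CH(OH)COOH ⇌ CH3CH(OH)COO- + H+; let x = [H+] at equilibrium.
Solve x² + 0.00015x − 5.1e-06 = 0 → x = 2.18 × 10^-3 M
% ionization = x/C₀ × 100% = 2.18 × 10^-3/0.034 × 100% = 6.4%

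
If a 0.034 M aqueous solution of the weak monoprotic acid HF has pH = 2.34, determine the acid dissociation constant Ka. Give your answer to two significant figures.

[H+] = 10^(-2.34) = 4.57 × 10^-3 M
At equilibrium [HA] = 0.034 − 4.57 × 10^-3 = 2.94 × 10^-2 M
Ka = [H+][A-]/[HA] = (4.57 × 10^-3)² / 2.94 × 10^-2 = 7.1 × 10^-4

Ka = 7.1 × 10^-4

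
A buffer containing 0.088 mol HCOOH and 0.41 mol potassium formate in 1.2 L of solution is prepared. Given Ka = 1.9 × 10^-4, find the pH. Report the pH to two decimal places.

pKa = −log(1.9 × 10^-4) = 3.721
Henderson–Hasselbalch: pH = pKa + log([HCOO-]/[HCOOH]) = 3.721 + log(0.41/0.088)
pH = 3.721 + (+0.668) = 4.39

pH = 4.39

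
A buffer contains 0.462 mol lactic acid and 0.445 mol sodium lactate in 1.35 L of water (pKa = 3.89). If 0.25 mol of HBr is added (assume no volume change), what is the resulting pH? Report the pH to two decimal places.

pH = 3.33

Added H+ converts CH3CH(OH)COO- to CH3CH(OH)COOH: CH3CH(OH)COOH → 0.712 mol, CH3CH(OH)COO- → 0.195 mol.
pH = pKa + log(n_CH3CH(OH)COO-/n_CH3CH(OH)COOH) = 3.89 + log(0.195/0.712) = 3.89 + (-0.562)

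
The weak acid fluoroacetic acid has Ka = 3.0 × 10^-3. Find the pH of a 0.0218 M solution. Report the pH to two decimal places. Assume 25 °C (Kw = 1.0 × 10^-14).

FCH2COOH ⇌ FCH2COO- + H+
Ka = x²/(0.0218 − x) = 3.0 × 10^-3
The 5% rule fails; solving x² + Ka·x − Ka·C₀ = 0 exactly:
x = [−0.003 + √(0.003² + 0.000262)]/2 = 6.72 × 10^-3 M
pH = −log(6.72 × 10^-3) = 2.17

pH = 2.17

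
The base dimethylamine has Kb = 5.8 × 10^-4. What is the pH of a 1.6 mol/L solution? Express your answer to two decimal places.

(CH3)2NH + H2O ⇌ (CH3)2NH2+ + OH-
Kb = [OH-]²/(1.6 − [OH-]) = 5.8 × 10^-4
Since Kb ≪ C₀, [OH-] ≈ √(Kb·C₀) = 3.05 × 10^-2 M.
Check: 1.9% ionized — well under 5%, approximation valid.
pOH = −log(3.05 × 10^-2) = 1.52; pH = 14.00 − 1.52 = 12.48

pH = 12.48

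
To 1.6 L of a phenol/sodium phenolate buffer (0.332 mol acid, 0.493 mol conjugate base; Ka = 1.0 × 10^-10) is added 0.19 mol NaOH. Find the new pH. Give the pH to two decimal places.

pH = 10.68

OH- converts C6H5OH to C6H5O-: C6H5OH → 0.142 mol, C6H5O- → 0.683 mol.
pKa = −log(1.0 × 10^-10) = 10.000
pH = pKa + log(n_C6H5O-/n_C6H5OH) = 10.000 + log(0.683/0.142) = 10.000 + (+0.682)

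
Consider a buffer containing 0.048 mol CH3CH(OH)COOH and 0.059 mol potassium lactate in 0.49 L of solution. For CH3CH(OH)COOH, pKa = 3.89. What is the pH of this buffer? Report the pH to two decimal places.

Henderson–Hasselbalch: pH = pKa + log([CH3CH(OH)COO-]/[CH3CH(OH)COOH]) = 3.89 + log(0.059/0.048)
pH = 3.89 + (+0.090) = 3.98

pH = 3.98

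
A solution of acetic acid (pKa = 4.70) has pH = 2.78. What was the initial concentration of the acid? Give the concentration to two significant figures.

[H+] = 10^(-2.78) = 1.66 × 10^-3 M = x
Ka = 10^(−4.70) = 2.00 × 10^-5
Ka = x²/(C₀ − x) ⇒ C₀ = x + x²/Ka
C₀ = 1.66 × 10^-3 + (1.66 × 10^-3)²/(2.00 × 10^-5) = 1.39 × 10^-1 M

C₀ = 1.4 × 10^-1 M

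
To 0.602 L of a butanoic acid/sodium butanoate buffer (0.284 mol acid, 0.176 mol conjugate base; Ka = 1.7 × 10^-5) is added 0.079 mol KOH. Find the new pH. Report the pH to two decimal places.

After neutralization: n(CH3(CH2)2COOH) = 0.205 mol, n(CH3(CH2)2COO-) = 0.255 mol.
pKa = −log(1.7 × 10^-5) = 4.770
pH = pKa + log([A⁻]/[HA]) = 4.770 + log(0.255/0.205) = 4.770 +0.095

pH = 4.86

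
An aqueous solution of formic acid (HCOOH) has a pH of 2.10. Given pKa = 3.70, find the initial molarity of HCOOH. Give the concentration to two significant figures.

[H+] = 10^(-2.10) = 7.94 × 10^-3 M = x
Ka = 10^(−3.70) = 2.00 × 10^-4
Ka = x²/(C₀ − x) ⇒ C₀ = x + x²/Ka
C₀ = 7.94 × 10^-3 + (7.94 × 10^-3)²/(2.00 × 10^-4) = 3.23 × 10^-1 M

C₀ = 3.2 × 10^-1 M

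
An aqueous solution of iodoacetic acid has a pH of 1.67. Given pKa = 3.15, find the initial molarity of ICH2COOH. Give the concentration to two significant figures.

C₀ = 6.7 × 10^-1 M

[H+] = 10^(-1.67) = 2.14 × 10^-2 M = x
Ka = 10^(−3.15) = 7.08 × 10^-4
Ka = x²/(C₀ − x) ⇒ C₀ = x + x²/Ka
C₀ = 2.14 × 10^-2 + (2.14 × 10^-2)²/(7.08 × 10^-4) = 6.68 × 10^-1 M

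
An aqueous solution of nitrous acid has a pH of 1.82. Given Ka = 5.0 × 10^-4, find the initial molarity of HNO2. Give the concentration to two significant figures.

[H+] = 10^(-1.82) = 1.51 × 10^-2 M = x
Ka = x²/(C₀ − x) ⇒ C₀ = x + x²/Ka
C₀ = 1.51 × 10^-2 + (1.51 × 10^-2)²/(5.0 × 10^-4) = 4.71 × 10^-1 M

C₀ = 4.7 × 10^-1 M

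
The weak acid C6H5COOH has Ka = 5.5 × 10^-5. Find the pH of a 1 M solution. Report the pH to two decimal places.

pH = 2.13

C6H5COOH ⇌ C6H5COO- + H+
Ka = [H+]²/(1 − [H+]) = 5.5 × 10^-5
Since Ka ≪ C₀, [H+] ≈ √(Ka·C₀) = 7.42 × 10^-3 M.
Check: 0.74% ionized — well under 5%, approximation valid.
pH = −log(7.42 × 10^-3) = 2.13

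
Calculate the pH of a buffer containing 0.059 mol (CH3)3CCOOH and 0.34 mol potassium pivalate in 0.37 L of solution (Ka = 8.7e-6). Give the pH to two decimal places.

pH = 5.82

pKa = −log(8.7 × 10^-6) = 5.060
Henderson–Hasselbalch: pH = pKa + log([(CH3)3CCOO-]/[(CH3)3CCOOH]) = 5.060 + log(0.34/0.059)
pH = 5.060 + (+0.761) = 5.82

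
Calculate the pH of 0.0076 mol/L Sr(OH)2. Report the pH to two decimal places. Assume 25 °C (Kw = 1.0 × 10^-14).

Sr(OH)2 is a strong base (each formula unit releases 2 OH-); [OH-] = 0.0152 M.
pOH = -log(0.0152) = 1.82
pH = 14.00 - 1.82 = 12.18

pH = 12.18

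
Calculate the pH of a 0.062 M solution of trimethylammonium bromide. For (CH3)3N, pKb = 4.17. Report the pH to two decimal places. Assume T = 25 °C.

pH = 5.52

(CH3)3NH+ is the conjugate acid of the weak base (CH3)3N.
Kb = 10^(−4.17) = 6.76 × 10^-5
Ka = Kw/Kb = 1.0×10^-14 / 6.76 × 10^-5 = 1.48 × 10^-10
Ka = [H+]²/(0.062 − [H+]) = 1.48 × 10^-10
Assume [H+] ≪ 0.062: [H+] ≈ √(1.48 × 10^-10 × 0.062) = 3.03 × 10^-6 M
pH = −log[H+] = −log(3.03 × 10^-6) = 5.52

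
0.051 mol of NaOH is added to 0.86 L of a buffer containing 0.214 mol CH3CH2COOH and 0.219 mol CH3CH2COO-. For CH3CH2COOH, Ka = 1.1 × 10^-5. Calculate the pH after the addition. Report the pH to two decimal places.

After neutralization: n(CH3CH2COOH) = 0.163 mol, n(CH3CH2COO-) = 0.27 mol.
pKa = −log(1.1 × 10^-5) = 4.959
pH = pKa + log([A⁻]/[HA]) = 4.959 + log(0.27/0.163) = 4.959 +0.219

pH = 5.18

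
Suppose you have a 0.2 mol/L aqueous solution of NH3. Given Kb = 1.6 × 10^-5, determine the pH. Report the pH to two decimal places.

pH = 11.25

NH3 + H2O ⇌ NH4+ + OH-
Kb = [OH-]²/(0.2 − [OH-]) = 1.6 × 10^-5
Since Kb ≪ C₀, [OH-] ≈ √(Kb·C₀) = 1.79 × 10^-3 M.
([OH-]/C₀ = 0.89% < 5%, so the approximation holds.)
pOH = −log(1.79 × 10^-3) = 2.75; pH = 14.00 − 2.75 = 11.25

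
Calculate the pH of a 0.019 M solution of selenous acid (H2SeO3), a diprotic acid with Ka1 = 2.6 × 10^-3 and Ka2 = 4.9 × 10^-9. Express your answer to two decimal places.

Ka1 ≫ Ka2, so treat the first dissociation as the only significant source of H+.
Ka1 = x²/(0.019 − x) = 2.6 × 10^-3
Solving the quadratic: x = (−Ka1 + √(Ka1² + 4·Ka1·C₀))/2 = 5.85 × 10^-3 M
pH = −log(5.85 × 10^-3) = 2.23

pH = 2.23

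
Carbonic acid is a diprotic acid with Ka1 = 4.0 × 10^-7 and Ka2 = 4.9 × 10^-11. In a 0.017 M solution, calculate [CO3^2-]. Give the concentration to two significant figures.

4.9 × 10^-11 M

First ionization gives [H+] ≈ [HCO3-] = 8.25 × 10^-5 M.
Second step: Ka2 = [H+][CO3^2-]/[HCO3-] ≈ [CO3^2-] (since [H+] ≈ [HCO3-]).
So [CO3^2-] ≈ Ka2.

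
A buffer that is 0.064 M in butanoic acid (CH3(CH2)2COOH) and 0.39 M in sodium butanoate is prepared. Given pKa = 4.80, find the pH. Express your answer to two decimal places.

pH = pKa + log([A⁻]/[HA]) = 4.80 + log(0.39/0.064)
pH = 4.80 + (+0.785) = 5.58

pH = 5.58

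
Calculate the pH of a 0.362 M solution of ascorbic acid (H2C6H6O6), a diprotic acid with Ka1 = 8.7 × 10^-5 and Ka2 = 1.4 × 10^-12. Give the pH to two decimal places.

Ka1 ≫ Ka2, so treat the first dissociation as the only significant source of H+.
Ka1 = x²/(0.362 − x) = 8.7 × 10^-5
x ≈ √(8.7 × 10^-5 × 0.362) = 5.61 × 10^-3 M
pH = −log(5.61 × 10^-3) = 2.25

pH = 2.25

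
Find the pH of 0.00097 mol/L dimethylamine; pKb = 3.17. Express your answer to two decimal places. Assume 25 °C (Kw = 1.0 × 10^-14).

(CH3)2NH + H2O ⇌ (CH3)2NH2+ + OH-
Kb = 10^(−3.17) = 6.76 × 10^-4
From the ICE table, Kb = x²/(0.00097 − x) = 6.76 × 10^-4.
Here C₀/Kb ≈ 1.43, so the small-x approximation fails. Use the quadratic:
x = (−Kb + √(Kb² + 4·Kb·C₀))/2 = 5.39 × 10^-4 M
pOH = −log(5.39 × 10^-4) = 3.27; pH = 14.00 − 3.27 = 10.73

pH = 10.73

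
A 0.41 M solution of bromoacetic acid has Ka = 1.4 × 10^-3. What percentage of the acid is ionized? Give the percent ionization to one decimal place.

BrCH2COOH ⇌ BrCH2COO- + H+; let x = [H+] at equilibrium.
Solve x² + 0.0014x − 0.000574 = 0 → x = 2.33 × 10^-2 M
% ionization = x/C₀ × 100% = 2.33 × 10^-2/0.41 × 100% = 5.7%

5.7%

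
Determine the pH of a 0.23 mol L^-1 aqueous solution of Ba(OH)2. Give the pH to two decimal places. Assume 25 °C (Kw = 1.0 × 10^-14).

Ba(OH)2 is a strong base (each formula unit releases 2 OH-); [OH-] = 0.46 M.
pOH = -log(0.46) = 0.34
pH = 14.00 - 0.34 = 13.66

pH = 13.66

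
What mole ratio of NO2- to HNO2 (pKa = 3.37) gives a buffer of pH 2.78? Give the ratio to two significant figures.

ratio = 0.26

pH = pKa + log(r) ⇒ log(r) = 2.78 − 3.37 = -0.59
r = [NO2-]/[HNO2] = 10^(-0.59) = 0.257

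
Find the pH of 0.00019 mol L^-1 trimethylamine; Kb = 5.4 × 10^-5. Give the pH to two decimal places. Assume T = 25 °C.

(CH3)3N + H2O ⇌ (CH3)3NH+ + OH-
Kb = [OH-]²/(0.00019 − [OH-]) = 5.4 × 10^-5
Here C₀/Kb ≈ 3.52, so the small-[OH-] approximation fails. Use the quadratic:
[OH-] = [−5.4e-05 + √(5.4e-05² + 4.1e-08)]/2 = 7.78 × 10^-5 M
pOH = −log(7.78 × 10^-5) = 4.11; pH = 14.00 − 4.11 = 9.89

pH = 9.89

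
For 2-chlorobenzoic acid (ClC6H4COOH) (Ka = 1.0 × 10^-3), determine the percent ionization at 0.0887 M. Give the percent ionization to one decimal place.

ClC6H4COOH ⇌ ClC6H4COO- + H+; let x = [H+] at equilibrium.
Ka = x²/(C₀ − x); solving the quadratic gives x = 8.93 × 10^-3 M.
Fraction ionized = 8.93 × 10^-3 / 0.0887 = 0.1007 → 10.1%

10.1%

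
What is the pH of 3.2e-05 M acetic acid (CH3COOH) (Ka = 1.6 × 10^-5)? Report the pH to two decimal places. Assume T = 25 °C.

pH = 4.80

CH3COOH ⇌ CH3COO- + H+
From the ICE table, Ka = x²/(3.2e-05 − x) = 1.6 × 10^-5.
The 5% rule fails; solving x² + Ka·x − Ka·C₀ = 0 exactly:
x = (−Ka + √(Ka² + 4·Ka·C₀))/2 = 1.60 × 10^-5 M
pH = −log[H+] = −log(1.60 × 10^-5) = 4.80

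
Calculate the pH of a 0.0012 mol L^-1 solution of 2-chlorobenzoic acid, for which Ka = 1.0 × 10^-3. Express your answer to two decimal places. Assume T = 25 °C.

ClC6H4COOH ⇌ ClC6H4COO- + H+
Let x = [H+] at equilibrium. Ka = x²/(0.0012 − x).
The 5% rule fails; solving x² + Ka·x − Ka·C₀ = 0 exactly:
x = [−0.001 + √(0.001² + 4.8e-06)]/2 = 7.04 × 10^-4 M
pH = −log(7.04 × 10^-4) = 3.15

pH = 3.15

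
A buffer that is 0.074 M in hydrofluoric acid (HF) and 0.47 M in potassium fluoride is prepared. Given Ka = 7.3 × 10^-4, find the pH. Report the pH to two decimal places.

pKa = −log(7.3 × 10^-4) = 3.137
pH = pKa + log([A⁻]/[HA]) = 3.137 + log(0.47/0.074)
pH = 3.137 + (+0.803) = 3.94

pH = 3.94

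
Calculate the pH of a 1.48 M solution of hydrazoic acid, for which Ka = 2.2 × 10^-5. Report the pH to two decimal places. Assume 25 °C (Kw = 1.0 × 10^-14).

HN3 ⇌ N3- + H+
Ka = [H+]²/(1.48 − [H+]) = 2.2 × 10^-5
Neglecting [H+] in the denominator: [H+] = √(2.2 × 10^-5 × 1.48) = 5.71 × 10^-3 M
Check: 0.39% ionized — well under 5%, approximation valid.
pH = −log[H+] = −log(5.71 × 10^-3) = 2.24

pH = 2.24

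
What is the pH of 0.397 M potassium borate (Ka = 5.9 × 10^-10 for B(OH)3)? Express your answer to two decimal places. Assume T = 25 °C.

B(OH)4- is the conjugate base of the weak acid B(OH)3.
Kb = Kw/Ka = 1.0×10^-14 / 5.9 × 10^-10 = 1.69 × 10^-5
From the ICE table, Kb = [OH-]²/(0.397 − [OH-]) = 1.69 × 10^-5.
Assume [OH-] ≪ 0.397: [OH-] ≈ √(1.69 × 10^-5 × 0.397) = 2.59 × 10^-3 M
Check: 0.65% ionized — well under 5%, approximation valid.
pOH = 2.59, so pH = 14.00 − pOH = 11.41

pH = 11.41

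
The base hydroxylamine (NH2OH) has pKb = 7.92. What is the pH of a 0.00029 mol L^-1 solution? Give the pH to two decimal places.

pH = 8.27

NH2OH + H2O ⇌ NH3OH+ + OH-
Kb = 10^(−7.92) = 1.20 × 10^-8
From the ICE table, Kb = [OH-]²/(0.00029 − [OH-]) = 1.20 × 10^-8.
Neglecting [OH-] in the denominator: [OH-] = √(1.20 × 10^-8 × 0.00029) = 1.87 × 10^-6 M
pOH = 5.73, so pH = 14.00 − pOH = 8.27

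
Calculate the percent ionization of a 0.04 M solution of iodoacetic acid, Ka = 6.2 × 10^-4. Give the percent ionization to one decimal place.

ICH2COOH ⇌ ICH2COO- + H+; let x = [H+] at equilibrium.
Ka = x²/(C₀ − x); solving the quadratic gives x = 4.68 × 10^-3 M.
Fraction ionized = 4.68 × 10^-3 / 0.04 = 0.1170 → 11.7%

11.7%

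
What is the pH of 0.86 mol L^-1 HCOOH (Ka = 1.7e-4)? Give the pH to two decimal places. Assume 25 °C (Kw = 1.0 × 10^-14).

HCOOH ⇌ HCOO- + H+
Let x = [H+] at equilibrium. Ka = x²/(0.86 − x).
Neglecting x in the denominator: x = √(1.7 × 10^-4 × 0.86) = 1.21 × 10^-2 M
(x/C₀ = 1.4% < 5%, so the approximation holds.)
pH = −log(1.21 × 10^-2) = 1.92

pH = 1.92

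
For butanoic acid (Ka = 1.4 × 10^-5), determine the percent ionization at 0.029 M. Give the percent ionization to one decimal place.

2.2%

CH3(CH2)2COOH ⇌ CH3(CH2)2COO- + H+; let x = [H+] at equilibrium.
x ≈ √(Ka·C₀) = √(1.4 × 10^-5 × 0.029) = 6.37 × 10^-4 M
% ionization = x/C₀ × 100% = 6.37 × 10^-4/0.029 × 100% = 2.2%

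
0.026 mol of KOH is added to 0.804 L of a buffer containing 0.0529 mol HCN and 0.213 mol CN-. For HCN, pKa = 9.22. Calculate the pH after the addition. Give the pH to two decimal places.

OH- converts HCN to CN-: HCN → 0.0269 mol, CN- → 0.239 mol.
pH = pKa + log(n_CN-/n_HCN) = 9.22 + log(0.239/0.0269) = 9.22 + (+0.949)

pH = 10.17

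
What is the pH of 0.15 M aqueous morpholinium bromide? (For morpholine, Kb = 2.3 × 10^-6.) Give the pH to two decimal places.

C4H8ONH2+ is the conjugate acid of the weak base C4H8ONH.
Ka = Kw/Kb = 1.0×10^-14 / 2.3 × 10^-6 = 4.35 × 10^-9
Ka = [H+]²/(0.15 − [H+]) = 4.35 × 10^-9
Since Ka ≪ C₀, [H+] ≈ √(Ka·C₀) = 2.55 × 10^-5 M.
pH = −log[H+] = −log(2.55 × 10^-5) = 4.59

pH = 4.59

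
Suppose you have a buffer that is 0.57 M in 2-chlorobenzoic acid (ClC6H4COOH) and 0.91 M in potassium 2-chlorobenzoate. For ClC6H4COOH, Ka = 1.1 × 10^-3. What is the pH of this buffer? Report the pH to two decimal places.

pH = 3.16

pKa = −log(1.1 × 10^-3) = 2.959
pH = pKa + log([A⁻]/[HA]) = 2.959 + log(0.91/0.57)
pH = 2.959 + (+0.203) = 3.16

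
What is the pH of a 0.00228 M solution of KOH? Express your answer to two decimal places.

pH = 11.36

KOH is a strong base; [OH-] = 0.00228 M.
pOH = -log(0.00228) = 2.64
pH = 14.00 - 2.64 = 11.36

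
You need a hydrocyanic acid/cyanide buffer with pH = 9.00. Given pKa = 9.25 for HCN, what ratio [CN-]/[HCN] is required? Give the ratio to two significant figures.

pH = pKa + log(r) ⇒ log(r) = 9.00 − 9.25 = -0.25
r = [CN-]/[HCN] = 10^(-0.25) = 0.562

ratio = 0.56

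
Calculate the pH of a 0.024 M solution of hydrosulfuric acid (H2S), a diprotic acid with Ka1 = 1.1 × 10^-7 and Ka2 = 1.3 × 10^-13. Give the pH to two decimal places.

pH = 4.29

Since Ka1 ≫ Ka2, the first ionization dominates [H+].
Ka1 = x²/(0.024 − x) = 1.1 × 10^-7
x ≈ √(1.1 × 10^-7 × 0.024) = 5.14 × 10^-5 M
pH = −log(5.14 × 10^-5) = 4.29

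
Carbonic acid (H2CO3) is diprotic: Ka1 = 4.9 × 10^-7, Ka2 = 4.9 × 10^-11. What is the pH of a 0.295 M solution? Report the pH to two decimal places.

pH = 3.42

Ka1 ≫ Ka2, so treat the first dissociation as the only significant source of H+.
Ka1 = x²/(0.295 − x) = 4.9 × 10^-7
x ≈ √(4.9 × 10^-7 × 0.295) = 3.80 × 10^-4 M
pH = −log(3.80 × 10^-4) = 3.42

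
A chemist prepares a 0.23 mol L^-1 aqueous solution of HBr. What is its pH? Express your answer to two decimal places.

HBr is a strong acid and dissociates completely, so [H+] = 0.23 M.
pH = -log(0.23) = 0.64

pH = 0.64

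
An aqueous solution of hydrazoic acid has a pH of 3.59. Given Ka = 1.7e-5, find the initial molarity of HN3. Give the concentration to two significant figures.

[H+] = 10^(-3.59) = 2.57 × 10^-4 M = x
Ka = x²/(C₀ − x) ⇒ C₀ = x + x²/Ka
C₀ = 2.57 × 10^-4 + (2.57 × 10^-4)²/(1.7 × 10^-5) = 4.14 × 10^-3 M

C₀ = 4.1 × 10^-3 M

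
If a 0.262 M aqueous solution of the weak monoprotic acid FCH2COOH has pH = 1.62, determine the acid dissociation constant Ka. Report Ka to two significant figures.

[H+] = 10^(-1.62) = 2.40 × 10^-2 M
At equilibrium [HA] = 0.262 − 2.40 × 10^-2 = 2.38 × 10^-1 M
Ka = [H+][A-]/[HA] = (2.40 × 10^-2)² / 2.38 × 10^-1 = 2.4 × 10^-3

Ka = 2.4 × 10^-3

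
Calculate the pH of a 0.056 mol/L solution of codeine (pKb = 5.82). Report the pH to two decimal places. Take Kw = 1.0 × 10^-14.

C18H21NO3 + H2O ⇌ C18H22NO3+ + OH-
Kb = 10^(−5.82) = 1.51 × 10^-6
Let x = [OH-] at equilibrium. Kb = x²/(0.056 − x).
Neglecting x in the denominator: x = √(1.51 × 10^-6 × 0.056) = 2.91 × 10^-4 M
Check: 0.52% ionized — well under 5%, approximation valid.
pOH = 3.54, so pH = 14.00 − pOH = 10.46

pH = 10.46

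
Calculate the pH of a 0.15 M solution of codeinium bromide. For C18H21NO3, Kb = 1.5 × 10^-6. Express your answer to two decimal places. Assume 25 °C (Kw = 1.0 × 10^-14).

C18H22NO3+ is the conjugate acid of the weak base C18H21NO3.
Ka = Kw/Kb = 1.0×10^-14 / 1.5 × 10^-6 = 6.67 × 10^-9
From the ICE table, Ka = [H+]²/(0.15 − [H+]) = 6.67 × 10^-9.
Since Ka ≪ C₀, [H+] ≈ √(Ka·C₀) = 3.16 × 10^-5 M.
pH = −log(3.16 × 10^-5) = 4.50

pH = 4.50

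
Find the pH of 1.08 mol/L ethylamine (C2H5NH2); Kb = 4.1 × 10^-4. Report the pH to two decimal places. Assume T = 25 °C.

pH = 12.32

C2H5NH2 + H2O ⇌ C2H5NH3+ + OH-
Kb = [OH-]²/(1.08 − [OH-]) = 4.1 × 10^-4
Neglecting [OH-] in the denominator: [OH-] = √(4.1 × 10^-4 × 1.08) = 2.10 × 10^-2 M
Check: 1.9% ionized — well under 5%, approximation valid.
pOH = −log(2.10 × 10^-2) = 1.68; pH = 14.00 − 1.68 = 12.32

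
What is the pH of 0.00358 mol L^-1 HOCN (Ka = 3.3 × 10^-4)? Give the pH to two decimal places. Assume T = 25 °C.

pH = 3.03

HOCN ⇌ OCN- + H+
Ka = [H+]²/(0.00358 − [H+]) = 3.3 × 10^-4
Here C₀/Ka ≈ 10.8, so the small-[H+] approximation fails. Use the quadratic:
[H+] = (−Ka + √(Ka² + 4·Ka·C₀))/2 = 9.34 × 10^-4 M
pH = −log[H+] = −log(9.34 × 10^-4) = 3.03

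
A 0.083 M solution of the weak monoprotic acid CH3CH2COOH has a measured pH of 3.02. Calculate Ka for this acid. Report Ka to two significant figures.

Ka = 1.1 × 10^-5

[H+] = 10^(-3.02) = 9.55 × 10^-4 M
At equilibrium [HA] = 0.083 − 9.55 × 10^-4 = 8.20 × 10^-2 M
Ka = [H+][A-]/[HA] = (9.55 × 10^-4)² / 8.20 × 10^-2 = 1.1 × 10^-5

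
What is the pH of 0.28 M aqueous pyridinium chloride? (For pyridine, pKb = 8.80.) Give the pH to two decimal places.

C5H5NH+ is the conjugate acid of the weak base C5H5N.
Kb = 10^(−8.80) = 1.58 × 10^-9
Ka = Kw/Kb = 1.0×10^-14 / 1.58 × 10^-9 = 6.33 × 10^-6
Ka = x²/(0.28 − x) = 6.33 × 10^-6
Since Ka ≪ C₀, x ≈ √(Ka·C₀) = 1.33 × 10^-3 M.
pH = −log(1.33 × 10^-3) = 2.88

pH = 2.88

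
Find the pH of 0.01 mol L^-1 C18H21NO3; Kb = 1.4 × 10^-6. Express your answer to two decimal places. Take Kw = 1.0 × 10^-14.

pH = 10.07

C18H21NO3 + H2O ⇌ C18H22NO3+ + OH-
From the ICE table, Kb = [OH-]²/(0.01 − [OH-]) = 1.4 × 10^-6.
Since Kb ≪ C₀, [OH-] ≈ √(Kb·C₀) = 1.18 × 10^-4 M.
Check: 1.2% ionized — well under 5%, approximation valid.
pOH = 3.93, so pH = 14.00 − pOH = 10.07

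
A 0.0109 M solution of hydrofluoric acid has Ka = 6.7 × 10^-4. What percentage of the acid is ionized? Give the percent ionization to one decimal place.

HF ⇌ F- + H+; let x = [H+] at equilibrium.
Ka = x²/(C₀ − x); solving the quadratic gives x = 2.39 × 10^-3 M.
% ionization = x/C₀ × 100% = 2.39 × 10^-3/0.0109 × 100% = 21.9%

21.9%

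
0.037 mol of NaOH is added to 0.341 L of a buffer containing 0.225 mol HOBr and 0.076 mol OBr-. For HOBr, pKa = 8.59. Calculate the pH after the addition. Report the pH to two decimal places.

OH- converts HOBr to OBr-: HOBr → 0.188 mol, OBr- → 0.113 mol.
pH = pKa + log([A⁻]/[HA]) = 8.59 + log(0.113/0.188) = 8.59 -0.221

pH = 8.37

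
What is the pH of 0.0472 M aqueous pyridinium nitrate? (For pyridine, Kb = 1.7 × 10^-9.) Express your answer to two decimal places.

pH = 3.28

C5H5NH+ is the conjugate acid of the weak base C5H5N.
Ka = Kw/Kb = 1.0×10^-14 / 1.7 × 10^-9 = 5.88 × 10^-6
Let x = [H+] at equilibrium. Ka = x²/(0.0472 − x).
Neglecting x in the denominator: x = √(5.88 × 10^-6 × 0.0472) = 5.27 × 10^-4 M
pH = −log(5.27 × 10^-4) = 3.28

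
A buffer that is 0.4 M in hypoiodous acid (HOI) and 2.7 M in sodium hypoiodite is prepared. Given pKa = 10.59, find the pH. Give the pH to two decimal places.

Henderson–Hasselbalch: pH = pKa + log([OI-]/[HOI]) = 10.59 + log(2.7/0.4)
pH = 10.59 + (+0.829) = 11.42

pH = 11.42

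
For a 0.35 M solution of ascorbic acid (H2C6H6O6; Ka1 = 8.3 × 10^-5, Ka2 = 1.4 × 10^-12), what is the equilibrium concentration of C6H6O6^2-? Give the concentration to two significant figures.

First ionization gives [H+] ≈ [HC6H6O6-] = 5.39 × 10^-3 M.
Second step: Ka2 = [H+][C6H6O6^2-]/[HC6H6O6-] ≈ [C6H6O6^2-] (since [H+] ≈ [HC6H6O6-]).
So [C6H6O6^2-] ≈ Ka2.

1.4 × 10^-12 M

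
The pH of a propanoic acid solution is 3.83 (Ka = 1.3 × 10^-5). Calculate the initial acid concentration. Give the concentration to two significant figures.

C₀ = 1.8 × 10^-3 M

[H+] = 10^(-3.83) = 1.48 × 10^-4 M = x
Ka = x²/(C₀ − x) ⇒ C₀ = x + x²/Ka
C₀ = 1.48 × 10^-4 + (1.48 × 10^-4)²/(1.3 × 10^-5) = 1.83 × 10^-3 M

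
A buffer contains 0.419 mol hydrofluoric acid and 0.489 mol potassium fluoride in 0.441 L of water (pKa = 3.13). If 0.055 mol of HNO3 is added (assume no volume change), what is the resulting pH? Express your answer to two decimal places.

pH = 3.09

After neutralization: n(HF) = 0.474 mol, n(F-) = 0.434 mol.
Henderson–Hasselbalch with mole ratio 0.434/0.474: pH = 3.13 + (-0.038)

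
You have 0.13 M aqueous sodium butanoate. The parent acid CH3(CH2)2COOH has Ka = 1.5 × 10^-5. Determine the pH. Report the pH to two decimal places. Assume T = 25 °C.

CH3(CH2)2COO- is the conjugate base of the weak acid CH3(CH2)2COOH.
Kb = Kw/Ka = 1.0×10^-14 / 1.5 × 10^-5 = 6.67 × 10^-10
Kb = [OH-]²/(0.13 − [OH-]) = 6.67 × 10^-10
Neglecting [OH-] in the denominator: [OH-] = √(6.67 × 10^-10 × 0.13) = 9.31 × 10^-6 M
pOH = 5.03, so pH = 14.00 − pOH = 8.97

pH = 8.97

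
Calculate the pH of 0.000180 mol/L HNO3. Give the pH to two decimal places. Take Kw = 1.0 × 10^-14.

HNO3 is a strong acid and dissociates completely, so [H+] = 0.000180 M.
pH = -log(0.00018) = 3.74

pH = 3.74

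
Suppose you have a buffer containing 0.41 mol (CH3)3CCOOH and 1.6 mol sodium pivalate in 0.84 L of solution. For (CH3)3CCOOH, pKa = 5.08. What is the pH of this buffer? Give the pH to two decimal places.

Using pH = pKa + log([base]/[acid]) with [base]/[acid] = 1.6/0.41:
pH = 5.08 + (+0.591) = 5.67

pH = 5.67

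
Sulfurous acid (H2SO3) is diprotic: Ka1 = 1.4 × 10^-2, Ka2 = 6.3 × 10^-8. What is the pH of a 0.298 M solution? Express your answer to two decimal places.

pH = 1.24

Ka1 ≫ Ka2, so treat the first dissociation as the only significant source of H+.
Ka1 = x²/(0.298 − x) = 1.4 × 10^-2
Solving the quadratic: x = (−Ka1 + √(Ka1² + 4·Ka1·C₀))/2 = 5.80 × 10^-2 M
pH = −log(5.80 × 10^-2) = 1.24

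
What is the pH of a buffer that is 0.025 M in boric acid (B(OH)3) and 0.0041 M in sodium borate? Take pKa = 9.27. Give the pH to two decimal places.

Using pH = pKa + log([base]/[acid]) with [base]/[acid] = 0.0041/0.025:
pH = 9.27 + (-0.785) = 8.48

pH = 8.48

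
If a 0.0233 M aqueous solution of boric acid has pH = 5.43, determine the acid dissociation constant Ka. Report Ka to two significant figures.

[H+] = 10^(-5.43) = 3.72 × 10^-6 M
At equilibrium [HA] = 0.0233 − 3.72 × 10^-6 = 2.33 × 10^-2 M
Ka = [H+][A-]/[HA] = (3.72 × 10^-6)² / 2.33 × 10^-2 = 5.9 × 10^-10

Ka = 5.9 × 10^-10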